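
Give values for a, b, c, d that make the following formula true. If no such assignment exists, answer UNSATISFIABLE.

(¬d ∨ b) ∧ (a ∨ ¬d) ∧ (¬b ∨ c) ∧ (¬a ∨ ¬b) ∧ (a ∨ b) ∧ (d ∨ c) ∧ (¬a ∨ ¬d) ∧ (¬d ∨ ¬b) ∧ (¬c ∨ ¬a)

Try d = False.
(c) alone gives c = True.
(¬a) alone gives a = False.
(b) alone gives b = True.
This assignment satisfies each clause.

a=False,  b=True,  c=True,  d=False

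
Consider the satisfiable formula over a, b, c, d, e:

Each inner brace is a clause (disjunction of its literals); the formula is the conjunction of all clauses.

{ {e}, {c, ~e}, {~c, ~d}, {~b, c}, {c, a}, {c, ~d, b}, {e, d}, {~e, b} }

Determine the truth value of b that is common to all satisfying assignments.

True

Suppose b = 0.
The clause (e) is unit, so e = 1.
But (~e) is also a unit clause — contradiction.
So every satisfying assignment has b = True.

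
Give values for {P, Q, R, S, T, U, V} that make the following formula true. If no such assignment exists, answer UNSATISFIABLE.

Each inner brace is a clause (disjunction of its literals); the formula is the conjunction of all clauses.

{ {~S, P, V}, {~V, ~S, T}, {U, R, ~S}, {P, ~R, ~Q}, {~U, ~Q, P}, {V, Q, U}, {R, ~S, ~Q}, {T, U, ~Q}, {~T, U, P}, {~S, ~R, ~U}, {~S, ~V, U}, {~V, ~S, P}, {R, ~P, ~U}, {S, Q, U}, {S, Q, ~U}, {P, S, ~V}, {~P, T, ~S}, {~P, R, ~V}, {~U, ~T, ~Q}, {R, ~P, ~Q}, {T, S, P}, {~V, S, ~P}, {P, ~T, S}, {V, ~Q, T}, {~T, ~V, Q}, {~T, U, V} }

UNSATISFIABLE

Suppose S = 0.
Suppose Q = 1.
Suppose P = 1.
(R) alone gives R = 1.
(~V) alone gives V = 0.
(T) alone gives T = 1.
(~U) alone gives U = 0.
But (U) is also a unit clause — contradiction.
Backtrack on P: now try P = 0.
(~R) alone gives R = 0.
(~U) alone gives U = 0.
(T) alone gives T = 1.
But (~T) is also a unit clause — contradiction.
Either choice for P ends in contradiction.
Backtrack on Q: now try Q = 0.
(U) alone gives U = 1.
But (~U) is also a unit clause — contradiction.
Either choice for Q ends in contradiction.
Backtrack on S: now try S = 1.
Suppose P = 1.
(T) alone gives T = 1.
Suppose U = 1.
(~R) alone gives R = 0.
But (R) is also a unit clause — contradiction.
Backtrack on U: now try U = 0.
(R) alone gives R = 1.
(~V) alone gives V = 0.
But (V) is also a unit clause — contradiction.
Either choice for U ends in contradiction.
Backtrack on P: now try P = 0.
(V) alone gives V = 1.
But (~V) is also a unit clause — contradiction.
Either choice for P ends in contradiction.
Either choice for S ends in contradiction.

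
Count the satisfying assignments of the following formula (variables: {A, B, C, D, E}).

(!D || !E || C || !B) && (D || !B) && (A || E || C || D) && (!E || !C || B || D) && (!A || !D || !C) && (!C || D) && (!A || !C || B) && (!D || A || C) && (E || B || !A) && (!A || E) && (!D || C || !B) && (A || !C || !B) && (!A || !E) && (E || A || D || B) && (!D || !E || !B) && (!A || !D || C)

3

There are 2^5 = 32 truth assignments over (A, B, C, D, E).
Split on C. With C = true, the clauses containing C are satisfied and !C drops from the rest; 2 of the 2^4 = 16 assignments to the other variables satisfy what remains.
With C = false, by the same count on the reduced clause set, 1 assignment works.
(One model: A=F, B=F, C=F, D=F, E=T.)
Total: 2 + 1 = 3.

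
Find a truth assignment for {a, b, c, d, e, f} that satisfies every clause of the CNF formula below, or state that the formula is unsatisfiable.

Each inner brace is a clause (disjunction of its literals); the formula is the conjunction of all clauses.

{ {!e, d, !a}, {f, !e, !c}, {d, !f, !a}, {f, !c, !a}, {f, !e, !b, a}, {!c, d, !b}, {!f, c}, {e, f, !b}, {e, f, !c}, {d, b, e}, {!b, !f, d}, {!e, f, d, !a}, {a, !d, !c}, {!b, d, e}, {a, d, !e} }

a ↦ true, b ↦ false, c ↦ true, d ↦ true, e ↦ false, f ↦ true

Suppose f = true.
The clause (c) is unit, so c = true.
Suppose d = true.
The clause (a) is unit, so a = true.
Every clause is now satisfied; b, e are unconstrained.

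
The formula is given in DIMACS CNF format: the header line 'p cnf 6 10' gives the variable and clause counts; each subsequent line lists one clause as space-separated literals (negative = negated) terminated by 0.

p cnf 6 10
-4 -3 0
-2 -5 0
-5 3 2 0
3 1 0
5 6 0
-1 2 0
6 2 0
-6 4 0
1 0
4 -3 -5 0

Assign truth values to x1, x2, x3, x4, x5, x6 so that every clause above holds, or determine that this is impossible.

x1: True,  x2: True,  x3: False,  x4: True,  x5: False,  x6: True

Unit clause (x1) forces x1 = True.
Unit clause (x2) forces x2 = True.
Unit clause (¬x5) forces x5 = False.
Unit clause (x6) forces x6 = True.
Unit clause (x4) forces x4 = True.
Unit clause (¬x3) forces x3 = False.
This assignment satisfies each clause.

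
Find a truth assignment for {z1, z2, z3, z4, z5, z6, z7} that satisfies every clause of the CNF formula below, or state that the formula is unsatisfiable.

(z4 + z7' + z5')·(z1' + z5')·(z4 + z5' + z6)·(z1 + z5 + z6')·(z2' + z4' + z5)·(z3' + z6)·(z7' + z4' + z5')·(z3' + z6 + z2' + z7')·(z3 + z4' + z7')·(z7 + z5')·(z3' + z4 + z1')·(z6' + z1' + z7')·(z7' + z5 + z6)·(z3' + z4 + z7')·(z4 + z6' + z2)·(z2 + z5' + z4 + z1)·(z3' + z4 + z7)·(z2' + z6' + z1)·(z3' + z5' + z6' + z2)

z1 ↦ 1,  z2 ↦ 0,  z3 ↦ 0,  z4 ↦ 0,  z5 ↦ 0,  z6 ↦ 0,  z7 ↦ 0

Try z1 = 1.
Unit clause (z5') forces z5 = 0.
Try z2 = 0.
Try z3 = 0.
Try z4 = 0.
Unit clause (z6') forces z6 = 0.
Unit clause (z7') forces z7 = 0.
Every clause now holds.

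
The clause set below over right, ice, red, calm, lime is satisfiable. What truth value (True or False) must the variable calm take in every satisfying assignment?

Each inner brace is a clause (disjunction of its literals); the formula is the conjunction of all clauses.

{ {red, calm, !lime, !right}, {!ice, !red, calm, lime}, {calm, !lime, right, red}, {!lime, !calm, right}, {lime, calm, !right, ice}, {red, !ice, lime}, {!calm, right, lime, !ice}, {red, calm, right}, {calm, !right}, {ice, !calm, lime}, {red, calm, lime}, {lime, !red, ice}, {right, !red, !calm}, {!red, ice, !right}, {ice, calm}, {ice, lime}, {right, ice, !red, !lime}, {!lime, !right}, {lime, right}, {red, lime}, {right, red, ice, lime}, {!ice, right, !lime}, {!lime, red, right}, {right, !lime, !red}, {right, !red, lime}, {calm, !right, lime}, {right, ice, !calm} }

True

Suppose calm = false.
The clause (!right) is unit, so right = false.
The clause (red) is unit, so red = true.
The clause (ice) is unit, so ice = true.
The clause (lime) is unit, so lime = true.
That conflicts with the unit clause (!lime).
So every satisfying assignment has calm = True.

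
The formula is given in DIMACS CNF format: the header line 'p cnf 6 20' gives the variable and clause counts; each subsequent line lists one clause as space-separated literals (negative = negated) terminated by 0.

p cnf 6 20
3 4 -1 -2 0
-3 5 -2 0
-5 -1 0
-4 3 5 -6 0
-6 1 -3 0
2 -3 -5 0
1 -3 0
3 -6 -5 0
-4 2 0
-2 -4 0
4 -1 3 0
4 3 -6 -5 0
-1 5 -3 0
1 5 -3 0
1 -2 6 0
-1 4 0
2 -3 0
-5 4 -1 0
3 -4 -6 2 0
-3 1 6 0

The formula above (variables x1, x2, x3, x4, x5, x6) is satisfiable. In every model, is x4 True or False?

False

Suppose x4 = True.
The clause (x2) is unit, so x2 = True.
That conflicts with the unit clause (¬x2).
So every satisfying assignment has x4 = False.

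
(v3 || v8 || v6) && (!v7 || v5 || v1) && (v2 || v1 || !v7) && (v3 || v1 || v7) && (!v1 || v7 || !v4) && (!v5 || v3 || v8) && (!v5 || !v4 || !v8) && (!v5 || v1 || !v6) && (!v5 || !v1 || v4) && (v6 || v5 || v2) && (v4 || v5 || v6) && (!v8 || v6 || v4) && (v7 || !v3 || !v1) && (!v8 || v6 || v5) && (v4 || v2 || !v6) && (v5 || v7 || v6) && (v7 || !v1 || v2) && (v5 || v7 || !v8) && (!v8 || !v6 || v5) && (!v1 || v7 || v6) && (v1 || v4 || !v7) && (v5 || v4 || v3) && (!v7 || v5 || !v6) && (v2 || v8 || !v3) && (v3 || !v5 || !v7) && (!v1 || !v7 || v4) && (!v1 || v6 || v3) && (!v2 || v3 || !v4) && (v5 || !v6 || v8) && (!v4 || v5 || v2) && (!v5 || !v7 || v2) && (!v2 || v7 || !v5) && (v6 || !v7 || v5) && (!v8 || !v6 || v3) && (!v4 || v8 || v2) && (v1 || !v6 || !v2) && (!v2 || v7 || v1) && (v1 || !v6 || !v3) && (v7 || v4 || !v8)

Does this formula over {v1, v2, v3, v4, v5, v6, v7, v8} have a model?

Branch on v3: set v3 = true.
Branch on v7: set v7 = true.
Branch on v5: set v5 = true.
Unit clause (v2) forces v2 = true.
Branch on v4: set v4 = true.
Unit clause (!v8) forces v8 = false.
Branch on v1: set v1 = true.
No clause remains; v6 is free.
A satisfying assignment: v1: true, v2: true, v3: true, v4: true, v5: true, v6: true, v7: true, v8: false.

Satisfiable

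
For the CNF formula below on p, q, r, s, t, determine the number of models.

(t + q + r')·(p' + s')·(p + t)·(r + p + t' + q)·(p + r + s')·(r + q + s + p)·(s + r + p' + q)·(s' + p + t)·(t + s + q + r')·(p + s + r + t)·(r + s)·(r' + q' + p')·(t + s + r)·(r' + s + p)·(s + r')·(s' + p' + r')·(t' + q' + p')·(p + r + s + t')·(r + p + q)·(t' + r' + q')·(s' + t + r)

1

There are 2^5 = 32 truth assignments over (p, q, r, s, t).
Split on r. With r = 1, the clauses containing r are satisfied and r' drops from the rest; 1 of the 2^4 = 16 assignments to the other variables satisfy what remains.
With r = 0, by the same count on the reduced clause set, 0 assignments work.
Total: 1 + 0 = 1.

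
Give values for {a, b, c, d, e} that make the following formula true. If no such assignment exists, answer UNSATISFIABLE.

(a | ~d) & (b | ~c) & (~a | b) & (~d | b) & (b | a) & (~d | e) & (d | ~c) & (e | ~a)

a: 1, b: 1, c: 0, d: 1, e: 1

Branch on a: set a = 1.
The clause (b) is unit, so b = 1.
The clause (e) is unit, so e = 1.
Branch on d: set d = 1.
Every clause is now satisfied; c is unconstrained.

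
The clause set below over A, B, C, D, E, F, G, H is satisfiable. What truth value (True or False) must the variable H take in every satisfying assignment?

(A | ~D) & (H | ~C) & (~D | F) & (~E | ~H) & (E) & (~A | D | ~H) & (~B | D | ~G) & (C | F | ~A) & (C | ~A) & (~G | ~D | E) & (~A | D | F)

False

Suppose H = 1.
Unit clause (~E) forces E = 0.
That conflicts with the unit clause (E).
So every satisfying assignment has H = False.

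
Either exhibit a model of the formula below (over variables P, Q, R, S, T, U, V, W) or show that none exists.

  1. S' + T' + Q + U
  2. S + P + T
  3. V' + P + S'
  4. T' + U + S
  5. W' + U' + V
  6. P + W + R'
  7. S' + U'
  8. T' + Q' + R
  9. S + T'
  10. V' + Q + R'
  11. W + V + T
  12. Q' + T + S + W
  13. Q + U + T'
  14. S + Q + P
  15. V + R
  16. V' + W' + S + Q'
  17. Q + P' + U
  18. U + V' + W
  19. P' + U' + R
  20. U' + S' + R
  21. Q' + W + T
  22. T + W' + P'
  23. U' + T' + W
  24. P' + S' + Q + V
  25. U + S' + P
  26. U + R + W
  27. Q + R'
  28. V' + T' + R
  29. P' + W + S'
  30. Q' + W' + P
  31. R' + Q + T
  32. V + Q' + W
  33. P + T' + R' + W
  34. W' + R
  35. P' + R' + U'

Branch on S: set S = 1.
From the singleton clause (U'), U = 0.
From the singleton clause (P), P = 1.
From the singleton clause (Q), Q = 1.
From the singleton clause (W), W = 1.
From the singleton clause (T), T = 1.
From the singleton clause (R), R = 1.
All clauses hold; V can take either value.

P ↦ 1,  Q ↦ 1,  R ↦ 1,  S ↦ 1,  T ↦ 1,  U ↦ 0,  V ↦ 0,  W ↦ 1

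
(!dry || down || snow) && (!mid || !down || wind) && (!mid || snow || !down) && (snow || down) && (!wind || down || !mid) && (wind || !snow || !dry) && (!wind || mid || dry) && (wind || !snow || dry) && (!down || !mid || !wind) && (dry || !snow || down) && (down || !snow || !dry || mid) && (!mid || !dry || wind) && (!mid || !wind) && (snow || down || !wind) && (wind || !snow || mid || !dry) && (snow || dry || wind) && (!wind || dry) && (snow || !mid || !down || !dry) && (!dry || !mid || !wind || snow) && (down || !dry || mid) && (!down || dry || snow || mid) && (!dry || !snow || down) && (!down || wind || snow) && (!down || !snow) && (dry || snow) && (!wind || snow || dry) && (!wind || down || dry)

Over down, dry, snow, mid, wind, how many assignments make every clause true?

1

There are 2^5 = 32 truth assignments over (down, dry, snow, mid, wind).
Split on mid. With mid = true, the clauses containing mid are satisfied and !mid drops from the rest; 0 of the 2^4 = 16 assignments to the other variables satisfy what remains.
With mid = false, by the same count on the reduced clause set, 1 assignment works.
Total: 0 + 1 = 1.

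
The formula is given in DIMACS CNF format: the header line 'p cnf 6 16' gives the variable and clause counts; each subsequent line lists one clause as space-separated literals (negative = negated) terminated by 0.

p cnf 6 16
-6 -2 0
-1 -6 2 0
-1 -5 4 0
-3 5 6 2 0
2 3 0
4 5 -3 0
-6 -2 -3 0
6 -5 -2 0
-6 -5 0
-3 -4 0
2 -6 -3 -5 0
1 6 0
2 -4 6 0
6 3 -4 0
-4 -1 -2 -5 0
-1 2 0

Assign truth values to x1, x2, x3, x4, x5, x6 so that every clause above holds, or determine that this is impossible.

x1: True; x2: True; x3: False; x4: False; x5: False; x6: False

Try x6 = False.
(x1) alone gives x1 = True.
(x2) alone gives x2 = True.
(¬x5) alone gives x5 = False.
Try x4 = False.
(¬x3) alone gives x3 = False.
This assignment satisfies each clause.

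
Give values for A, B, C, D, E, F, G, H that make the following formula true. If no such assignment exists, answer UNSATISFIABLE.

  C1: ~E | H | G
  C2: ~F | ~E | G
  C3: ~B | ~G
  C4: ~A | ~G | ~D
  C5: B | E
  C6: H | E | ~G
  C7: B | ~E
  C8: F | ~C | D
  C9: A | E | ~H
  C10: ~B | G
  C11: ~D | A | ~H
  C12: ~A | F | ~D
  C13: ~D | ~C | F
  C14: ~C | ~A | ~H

UNSATISFIABLE

Branch on B: set B = 0.
(E) alone gives E = 1.
But (~E) is also a unit clause — contradiction.
So B must be the other value — set B = 1.
(~G) alone gives G = 0.
But (G) is also a unit clause — contradiction.
Both values of B lead to a conflict.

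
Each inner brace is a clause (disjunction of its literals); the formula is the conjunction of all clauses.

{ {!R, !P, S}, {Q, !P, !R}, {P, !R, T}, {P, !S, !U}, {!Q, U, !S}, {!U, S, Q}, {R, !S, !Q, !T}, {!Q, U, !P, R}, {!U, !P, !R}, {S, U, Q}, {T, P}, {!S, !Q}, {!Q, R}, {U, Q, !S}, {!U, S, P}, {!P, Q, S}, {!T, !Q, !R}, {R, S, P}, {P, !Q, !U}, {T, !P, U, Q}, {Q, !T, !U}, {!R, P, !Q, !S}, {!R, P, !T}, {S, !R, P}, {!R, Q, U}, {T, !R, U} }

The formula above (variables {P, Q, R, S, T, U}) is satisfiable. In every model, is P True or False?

True

Suppose P = false.
(T) alone gives T = true.
(!R) alone gives R = false.
(!Q) alone gives Q = false.
(S) alone gives S = true.
(!U) alone gives U = false.
That conflicts with the unit clause (U).
So every satisfying assignment has P = True.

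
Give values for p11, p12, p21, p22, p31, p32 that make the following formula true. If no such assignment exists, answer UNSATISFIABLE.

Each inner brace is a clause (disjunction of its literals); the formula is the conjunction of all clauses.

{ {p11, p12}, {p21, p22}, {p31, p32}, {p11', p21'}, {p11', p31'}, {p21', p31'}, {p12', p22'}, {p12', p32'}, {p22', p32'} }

Suppose p11 = 1.
From the singleton clause (p21'), p21 = 0.
From the singleton clause (p22), p22 = 1.
From the singleton clause (p31'), p31 = 0.
From the singleton clause (p32), p32 = 1.
That conflicts with the unit clause (p32').
That branch fails; take p11 = 0 instead.
From the singleton clause (p12), p12 = 1.
From the singleton clause (p22'), p22 = 0.
From the singleton clause (p21), p21 = 1.
From the singleton clause (p31'), p31 = 0.
From the singleton clause (p32), p32 = 1.
That conflicts with the unit clause (p32').
Neither p11 = 1 nor p11 = 0 works.

UNSATISFIABLE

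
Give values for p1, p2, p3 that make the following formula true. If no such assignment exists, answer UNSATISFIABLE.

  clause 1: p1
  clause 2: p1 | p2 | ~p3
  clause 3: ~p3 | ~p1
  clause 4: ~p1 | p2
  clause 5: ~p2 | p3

UNSATISFIABLE

(p1) alone gives p1 = 1.
(~p3) alone gives p3 = 0.
(p2) alone gives p2 = 1.
But (~p2) is also a unit clause — contradiction.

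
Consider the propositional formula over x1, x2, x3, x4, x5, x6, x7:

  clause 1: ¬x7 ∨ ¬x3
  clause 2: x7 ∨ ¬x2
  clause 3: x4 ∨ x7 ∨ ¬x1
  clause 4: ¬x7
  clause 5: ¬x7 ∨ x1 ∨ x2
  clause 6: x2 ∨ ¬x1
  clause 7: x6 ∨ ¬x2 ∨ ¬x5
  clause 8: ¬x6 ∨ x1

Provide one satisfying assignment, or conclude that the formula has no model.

Unit clause (¬x7) forces x7 = False.
Unit clause (¬x2) forces x2 = False.
Unit clause (¬x1) forces x1 = False.
Unit clause (¬x6) forces x6 = False.
All clauses hold; x3, x4, x5 can take either value.

x1=False; x2=False; x3=False; x4=True; x5=True; x6=False; x7=False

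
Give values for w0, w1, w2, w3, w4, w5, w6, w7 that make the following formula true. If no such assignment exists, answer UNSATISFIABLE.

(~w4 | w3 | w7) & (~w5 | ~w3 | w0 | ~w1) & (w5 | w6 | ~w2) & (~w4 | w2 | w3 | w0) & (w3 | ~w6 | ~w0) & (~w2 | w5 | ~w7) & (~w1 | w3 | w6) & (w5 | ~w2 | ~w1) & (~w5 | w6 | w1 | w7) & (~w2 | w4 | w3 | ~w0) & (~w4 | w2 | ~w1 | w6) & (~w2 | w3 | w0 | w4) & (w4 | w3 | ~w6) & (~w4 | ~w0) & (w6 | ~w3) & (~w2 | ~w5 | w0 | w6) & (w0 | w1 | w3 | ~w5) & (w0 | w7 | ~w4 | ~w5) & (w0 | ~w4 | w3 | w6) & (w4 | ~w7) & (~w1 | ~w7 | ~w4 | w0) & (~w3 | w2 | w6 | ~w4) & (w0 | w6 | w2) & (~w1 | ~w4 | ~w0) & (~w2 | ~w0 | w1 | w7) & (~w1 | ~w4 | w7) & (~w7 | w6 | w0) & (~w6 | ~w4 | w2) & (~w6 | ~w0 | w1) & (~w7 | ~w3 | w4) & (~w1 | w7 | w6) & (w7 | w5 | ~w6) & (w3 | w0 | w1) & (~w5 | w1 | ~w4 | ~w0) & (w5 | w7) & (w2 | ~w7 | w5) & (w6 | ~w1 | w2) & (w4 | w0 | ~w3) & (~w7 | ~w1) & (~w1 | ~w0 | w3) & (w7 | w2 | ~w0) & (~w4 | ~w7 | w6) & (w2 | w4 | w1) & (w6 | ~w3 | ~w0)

Branch on w4: set w4 = 1.
The clause (~w0) is unit, so w0 = 0.
Branch on w3: set w3 = 1.
The clause (w6) is unit, so w6 = 1.
The clause (w2) is unit, so w2 = 1.
Branch on w5: set w5 = 1.
The clause (~w1) is unit, so w1 = 0.
The clause (w7) is unit, so w7 = 1.
Every clause now holds.

w0=0, w1=0, w2=1, w3=1, w4=1, w5=1, w6=1, w7=1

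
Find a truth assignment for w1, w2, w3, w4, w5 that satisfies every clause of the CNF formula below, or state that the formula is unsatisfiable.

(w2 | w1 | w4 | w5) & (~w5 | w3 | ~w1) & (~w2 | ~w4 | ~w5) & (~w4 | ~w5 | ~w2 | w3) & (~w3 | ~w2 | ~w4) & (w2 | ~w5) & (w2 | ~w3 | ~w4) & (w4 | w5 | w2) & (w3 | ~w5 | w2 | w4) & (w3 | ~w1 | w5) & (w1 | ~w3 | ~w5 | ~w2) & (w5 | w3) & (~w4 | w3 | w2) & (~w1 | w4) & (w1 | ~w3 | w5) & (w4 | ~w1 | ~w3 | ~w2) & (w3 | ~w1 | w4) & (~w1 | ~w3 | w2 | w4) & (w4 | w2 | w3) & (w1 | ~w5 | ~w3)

w1: 0; w2: 1; w3: 0; w4: 0; w5: 1

Branch on w2: set w2 = 1.
Branch on w4: set w4 = 0.
The clause (~w1) is unit, so w1 = 0.
Branch on w3: set w3 = 0.
The clause (w5) is unit, so w5 = 1.
This assignment satisfies each clause.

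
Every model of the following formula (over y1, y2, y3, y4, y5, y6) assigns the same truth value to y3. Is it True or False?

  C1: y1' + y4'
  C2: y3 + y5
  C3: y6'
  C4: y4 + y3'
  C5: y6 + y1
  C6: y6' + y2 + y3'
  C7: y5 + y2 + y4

False

Suppose y3 = 1.
From the singleton clause (y6'), y6 = 0.
From the singleton clause (y4), y4 = 1.
From the singleton clause (y1'), y1 = 0.
Now (y1) is unsatisfied and unit — conflict.
So every satisfying assignment has y3 = False.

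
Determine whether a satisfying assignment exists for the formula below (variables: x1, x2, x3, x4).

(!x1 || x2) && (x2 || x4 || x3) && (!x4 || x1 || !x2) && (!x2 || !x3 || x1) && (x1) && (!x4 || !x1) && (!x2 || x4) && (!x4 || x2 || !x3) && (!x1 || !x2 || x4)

No, unsatisfiable

The clause (x1) is unit, so x1 = true.
The clause (x2) is unit, so x2 = true.
The clause (!x4) is unit, so x4 = false.
Now (x4) is unsatisfied and unit — conflict.
No assignment satisfies every clause.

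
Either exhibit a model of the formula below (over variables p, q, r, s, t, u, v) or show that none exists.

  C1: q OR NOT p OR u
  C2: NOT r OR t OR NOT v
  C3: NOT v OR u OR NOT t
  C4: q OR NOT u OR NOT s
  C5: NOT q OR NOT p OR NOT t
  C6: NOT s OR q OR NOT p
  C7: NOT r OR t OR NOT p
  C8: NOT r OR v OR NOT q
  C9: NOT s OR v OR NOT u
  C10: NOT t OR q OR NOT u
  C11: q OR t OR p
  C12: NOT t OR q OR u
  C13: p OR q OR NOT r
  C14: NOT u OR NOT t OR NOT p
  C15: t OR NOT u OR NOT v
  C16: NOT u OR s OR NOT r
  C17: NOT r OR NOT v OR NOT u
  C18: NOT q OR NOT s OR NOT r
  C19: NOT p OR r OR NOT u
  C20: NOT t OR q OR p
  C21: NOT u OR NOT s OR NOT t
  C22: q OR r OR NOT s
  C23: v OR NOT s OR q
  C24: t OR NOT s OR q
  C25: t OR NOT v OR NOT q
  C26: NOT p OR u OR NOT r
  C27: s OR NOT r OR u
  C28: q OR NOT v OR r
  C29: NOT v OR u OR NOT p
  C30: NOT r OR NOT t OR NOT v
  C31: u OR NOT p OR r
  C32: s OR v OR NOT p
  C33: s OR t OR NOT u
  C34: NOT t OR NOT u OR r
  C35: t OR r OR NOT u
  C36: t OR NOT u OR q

p: false; q: true; r: false; s: false; t: true; u: false; v: false

Try q = true.
Try p = false.
Try r = false.
Try t = true.
The clause (NOT u) is unit, so u = false.
The clause (NOT v) is unit, so v = false.
All clauses hold; s can take either value.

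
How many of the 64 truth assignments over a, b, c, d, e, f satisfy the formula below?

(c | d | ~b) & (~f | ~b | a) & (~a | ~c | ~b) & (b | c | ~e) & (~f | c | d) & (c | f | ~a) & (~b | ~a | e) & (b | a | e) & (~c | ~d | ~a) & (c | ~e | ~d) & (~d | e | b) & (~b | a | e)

There are 2^6 = 64 truth assignments over (a, b, c, d, e, f).
Split on c. With c = 1, the clauses containing c are satisfied and ~c drops from the rest; 10 of the 2^5 = 32 assignments to the other variables satisfy what remains.
With c = 0, by the same count on the reduced clause set, 0 assignments work.
(One model: a=F, b=F, c=T, d=F, e=T, f=F.)
Total: 10 + 0 = 10.

10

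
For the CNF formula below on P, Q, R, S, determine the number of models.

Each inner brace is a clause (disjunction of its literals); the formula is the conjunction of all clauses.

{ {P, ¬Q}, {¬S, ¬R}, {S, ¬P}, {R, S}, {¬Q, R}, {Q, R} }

There are 2^4 = 16 truth assignments over (P, Q, R, S).
Split on S. With S = True, the clauses containing S are satisfied and ¬S drops from the rest; 0 of the 2^3 = 8 assignments to the other variables satisfy what remains.
With S = False, by the same count on the reduced clause set, 1 assignment works.
Total: 0 + 1 = 1.

1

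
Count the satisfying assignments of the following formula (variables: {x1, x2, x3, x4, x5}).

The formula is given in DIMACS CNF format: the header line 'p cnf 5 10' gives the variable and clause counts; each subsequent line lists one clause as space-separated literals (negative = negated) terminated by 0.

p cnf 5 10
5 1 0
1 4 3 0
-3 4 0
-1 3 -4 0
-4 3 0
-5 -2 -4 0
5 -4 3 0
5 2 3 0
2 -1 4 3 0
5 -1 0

There are 2^5 = 32 truth assignments over (x1, x2, x3, x4, x5).
Split on x3. With x3 = True, the clauses containing x3 are satisfied and ¬x3 drops from the rest; 2 of the 2^4 = 16 assignments to the other variables satisfy what remains.
With x3 = False, by the same count on the reduced clause set, 1 assignment works.
(One model: x1=F, x2=F, x3=T, x4=T, x5=T.)
Total: 2 + 1 = 3.

3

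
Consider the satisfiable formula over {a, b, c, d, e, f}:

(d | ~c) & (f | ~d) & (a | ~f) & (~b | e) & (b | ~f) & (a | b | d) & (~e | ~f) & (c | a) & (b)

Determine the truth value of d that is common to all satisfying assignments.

Suppose d = 1.
(f) alone gives f = 1.
(a) alone gives a = 1.
(b) alone gives b = 1.
(e) alone gives e = 1.
Now (~e) is unsatisfied and unit — conflict.
So every satisfying assignment has d = False.

False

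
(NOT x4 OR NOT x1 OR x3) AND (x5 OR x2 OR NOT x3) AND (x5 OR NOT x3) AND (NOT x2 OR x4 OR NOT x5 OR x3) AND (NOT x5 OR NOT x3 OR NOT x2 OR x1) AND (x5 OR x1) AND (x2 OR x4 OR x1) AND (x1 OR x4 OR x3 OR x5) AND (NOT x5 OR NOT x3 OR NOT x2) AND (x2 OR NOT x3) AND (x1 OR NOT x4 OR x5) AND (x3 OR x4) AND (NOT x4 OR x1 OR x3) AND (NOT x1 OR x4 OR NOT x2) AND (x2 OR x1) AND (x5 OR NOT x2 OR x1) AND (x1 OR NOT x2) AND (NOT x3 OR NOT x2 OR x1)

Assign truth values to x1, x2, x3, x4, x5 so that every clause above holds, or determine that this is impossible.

UNSATISFIABLE

Branch on x5: set x5 = true.
Branch on x3: set x3 = false.
From the singleton clause (x4), x4 = true.
From the singleton clause (NOT x1), x1 = false.
Now (x1) is unsatisfied and unit — conflict.
So x3 must be the other value — set x3 = true.
From the singleton clause (NOT x2), x2 = false.
Now (x2) is unsatisfied and unit — conflict.
Either choice for x3 ends in contradiction.
So x5 must be the other value — set x5 = false.
From the singleton clause (NOT x3), x3 = false.
From the singleton clause (x1), x1 = true.
From the singleton clause (NOT x4), x4 = false.
Now (x4) is unsatisfied and unit — conflict.
Either choice for x5 ends in contradiction.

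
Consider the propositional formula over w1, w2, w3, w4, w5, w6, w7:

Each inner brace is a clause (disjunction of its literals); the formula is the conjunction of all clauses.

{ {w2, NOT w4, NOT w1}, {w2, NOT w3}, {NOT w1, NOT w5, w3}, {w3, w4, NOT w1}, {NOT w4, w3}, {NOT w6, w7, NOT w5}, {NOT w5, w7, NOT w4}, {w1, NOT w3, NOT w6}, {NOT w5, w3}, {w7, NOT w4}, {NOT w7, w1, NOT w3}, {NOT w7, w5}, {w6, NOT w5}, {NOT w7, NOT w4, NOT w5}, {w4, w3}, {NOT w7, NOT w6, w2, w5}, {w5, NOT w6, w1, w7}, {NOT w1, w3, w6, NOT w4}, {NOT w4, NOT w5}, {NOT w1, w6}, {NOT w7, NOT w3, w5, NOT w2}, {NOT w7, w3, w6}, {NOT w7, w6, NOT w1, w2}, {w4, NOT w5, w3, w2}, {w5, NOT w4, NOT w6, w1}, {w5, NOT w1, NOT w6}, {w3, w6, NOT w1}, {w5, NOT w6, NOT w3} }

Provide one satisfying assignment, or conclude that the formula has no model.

Try w2 = true.
Try w4 = false.
Unit clause (w3) forces w3 = true.
Try w1 = false.
Unit clause (NOT w6) forces w6 = false.
Unit clause (NOT w7) forces w7 = false.
Unit clause (NOT w5) forces w5 = false.
This assignment satisfies each clause.

w1 ↦ false, w2 ↦ true, w3 ↦ true, w4 ↦ false, w5 ↦ false, w6 ↦ false, w7 ↦ false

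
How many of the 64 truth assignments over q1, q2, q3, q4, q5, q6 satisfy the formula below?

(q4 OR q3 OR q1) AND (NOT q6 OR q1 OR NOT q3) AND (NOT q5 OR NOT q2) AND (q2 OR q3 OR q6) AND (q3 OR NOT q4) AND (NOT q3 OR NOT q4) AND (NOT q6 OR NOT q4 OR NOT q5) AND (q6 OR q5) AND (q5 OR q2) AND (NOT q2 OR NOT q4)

There are 2^6 = 64 truth assignments over (q1, q2, q3, q4, q5, q6).
Split on q1. With q1 = true, the clauses containing q1 are satisfied and NOT q1 drops from the rest; 5 of the 2^5 = 32 assignments to the other variables satisfy what remains.
With q1 = false, by the same count on the reduced clause set, 1 assignment works.
Total: 5 + 1 = 6.

6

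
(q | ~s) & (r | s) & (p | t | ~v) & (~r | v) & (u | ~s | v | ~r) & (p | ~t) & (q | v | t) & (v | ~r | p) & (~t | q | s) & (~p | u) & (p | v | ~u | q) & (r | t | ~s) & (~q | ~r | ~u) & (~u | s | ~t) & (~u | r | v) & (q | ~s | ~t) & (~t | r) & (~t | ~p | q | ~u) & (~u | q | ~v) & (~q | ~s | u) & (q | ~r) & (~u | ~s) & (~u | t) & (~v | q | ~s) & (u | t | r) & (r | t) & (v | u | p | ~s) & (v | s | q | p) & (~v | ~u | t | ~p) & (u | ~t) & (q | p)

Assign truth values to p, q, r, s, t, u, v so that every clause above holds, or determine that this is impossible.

Case q = 1:
Case r = 1:
Unit clause (v) forces v = 1.
Unit clause (~u) forces u = 0.
Unit clause (~p) forces p = 0.
Unit clause (t) forces t = 1.
That conflicts with the unit clause (~t).
Undo r and try r = 0.
Unit clause (s) forces s = 1.
Unit clause (t) forces t = 1.
That conflicts with the unit clause (~t).
Neither r = 1 nor r = 0 works.
Undo q and try q = 0.
Unit clause (~s) forces s = 0.
Unit clause (r) forces r = 1.
That conflicts with the unit clause (~r).
Neither q = 1 nor q = 0 works.

UNSATISFIABLE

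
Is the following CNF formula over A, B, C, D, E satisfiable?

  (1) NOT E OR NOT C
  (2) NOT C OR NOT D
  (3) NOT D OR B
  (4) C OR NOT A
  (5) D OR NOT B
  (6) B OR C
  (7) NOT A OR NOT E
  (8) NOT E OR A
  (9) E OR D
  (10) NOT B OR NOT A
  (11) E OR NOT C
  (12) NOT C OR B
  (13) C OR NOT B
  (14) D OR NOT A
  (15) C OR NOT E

Try E = false.
The clause (D) is unit, so D = true.
The clause (NOT C) is unit, so C = false.
The clause (B) is unit, so B = true.
That conflicts with the unit clause (NOT B).
That branch fails; take E = true instead.
The clause (NOT C) is unit, so C = false.
That conflicts with the unit clause (C).
Both values of E lead to a conflict.
No assignment satisfies every clause.

Unsatisfiable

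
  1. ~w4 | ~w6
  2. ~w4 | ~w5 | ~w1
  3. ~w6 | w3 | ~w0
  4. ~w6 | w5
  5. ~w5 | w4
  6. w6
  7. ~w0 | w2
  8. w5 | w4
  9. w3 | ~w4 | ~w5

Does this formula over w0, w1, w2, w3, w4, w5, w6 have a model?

No, unsatisfiable

From the singleton clause (w6), w6 = 1.
From the singleton clause (~w4), w4 = 0.
From the singleton clause (w5), w5 = 1.
But (~w5) is also a unit clause — contradiction.
No assignment satisfies every clause.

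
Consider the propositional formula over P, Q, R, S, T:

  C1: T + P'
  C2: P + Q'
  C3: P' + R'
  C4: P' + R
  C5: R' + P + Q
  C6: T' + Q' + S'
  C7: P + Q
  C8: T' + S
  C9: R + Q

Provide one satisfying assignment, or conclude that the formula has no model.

Branch on T: set T = 1.
From the singleton clause (S), S = 1.
From the singleton clause (Q'), Q = 0.
From the singleton clause (P), P = 1.
From the singleton clause (R'), R = 0.
Now (R) is unsatisfied and unit — conflict.
Backtrack on T: now try T = 0.
From the singleton clause (P'), P = 0.
From the singleton clause (Q'), Q = 0.
Now (Q) is unsatisfied and unit — conflict.
Neither T = 1 nor T = 0 works.

UNSATISFIABLE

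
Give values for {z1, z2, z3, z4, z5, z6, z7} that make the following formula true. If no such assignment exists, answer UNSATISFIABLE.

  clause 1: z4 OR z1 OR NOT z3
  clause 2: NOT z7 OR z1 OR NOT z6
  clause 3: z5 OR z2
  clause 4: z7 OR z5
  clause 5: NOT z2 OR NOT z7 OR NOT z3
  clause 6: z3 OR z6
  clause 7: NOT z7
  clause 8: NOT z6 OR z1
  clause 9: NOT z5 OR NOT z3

The clause (NOT z7) is unit, so z7 = false.
The clause (z5) is unit, so z5 = true.
The clause (NOT z3) is unit, so z3 = false.
The clause (z6) is unit, so z6 = true.
The clause (z1) is unit, so z1 = true.
All clauses hold; z2, z4 can take either value.

z1: true, z2: true, z3: false, z4: true, z5: true, z6: true, z7: false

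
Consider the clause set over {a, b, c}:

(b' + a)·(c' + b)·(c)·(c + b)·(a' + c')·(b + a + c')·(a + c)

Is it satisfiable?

No

From the singleton clause (c), c = 1.
From the singleton clause (b), b = 1.
From the singleton clause (a), a = 1.
Now (a') is unsatisfied and unit — conflict.
No assignment satisfies every clause.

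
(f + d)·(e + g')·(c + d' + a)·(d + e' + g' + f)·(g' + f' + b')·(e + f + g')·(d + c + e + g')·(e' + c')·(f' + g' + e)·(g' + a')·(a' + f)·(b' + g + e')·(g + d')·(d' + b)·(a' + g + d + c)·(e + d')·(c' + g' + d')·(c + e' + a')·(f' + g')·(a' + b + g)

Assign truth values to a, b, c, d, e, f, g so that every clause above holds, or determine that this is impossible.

Case f = 1:
(g') alone gives g = 0.
(d') alone gives d = 0.
Case e = 0:
Case a = 0:
Every clause is now satisfied; b, c are unconstrained.

a=0, b=0, c=1, d=0, e=0, f=1, g=0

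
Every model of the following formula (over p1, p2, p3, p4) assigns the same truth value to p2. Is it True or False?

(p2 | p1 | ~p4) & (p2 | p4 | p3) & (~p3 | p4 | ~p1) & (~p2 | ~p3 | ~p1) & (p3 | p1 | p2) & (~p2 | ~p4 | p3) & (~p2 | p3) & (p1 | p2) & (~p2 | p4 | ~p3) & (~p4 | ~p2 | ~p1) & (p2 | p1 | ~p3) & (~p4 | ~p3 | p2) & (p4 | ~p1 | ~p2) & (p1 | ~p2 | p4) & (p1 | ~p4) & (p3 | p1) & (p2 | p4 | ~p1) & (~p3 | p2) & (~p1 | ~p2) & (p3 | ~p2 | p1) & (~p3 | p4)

Suppose p2 = 1.
Unit clause (p3) forces p3 = 1.
Unit clause (~p1) forces p1 = 0.
Unit clause (p4) forces p4 = 1.
That conflicts with the unit clause (~p4).
So every satisfying assignment has p2 = False.

False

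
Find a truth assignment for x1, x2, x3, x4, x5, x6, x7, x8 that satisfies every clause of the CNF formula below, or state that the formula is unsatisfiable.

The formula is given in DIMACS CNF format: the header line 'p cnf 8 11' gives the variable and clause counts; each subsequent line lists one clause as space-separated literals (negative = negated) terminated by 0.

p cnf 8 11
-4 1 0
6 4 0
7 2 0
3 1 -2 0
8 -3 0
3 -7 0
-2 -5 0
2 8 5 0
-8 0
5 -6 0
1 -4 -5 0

(¬x8) alone gives x8 = False.
(¬x3) alone gives x3 = False.
(¬x7) alone gives x7 = False.
(x2) alone gives x2 = True.
(x1) alone gives x1 = True.
(¬x5) alone gives x5 = False.
(¬x6) alone gives x6 = False.
(x4) alone gives x4 = True.
This assignment satisfies each clause.

x1 ↦ True; x2 ↦ True; x3 ↦ False; x4 ↦ True; x5 ↦ False; x6 ↦ False; x7 ↦ False; x8 ↦ False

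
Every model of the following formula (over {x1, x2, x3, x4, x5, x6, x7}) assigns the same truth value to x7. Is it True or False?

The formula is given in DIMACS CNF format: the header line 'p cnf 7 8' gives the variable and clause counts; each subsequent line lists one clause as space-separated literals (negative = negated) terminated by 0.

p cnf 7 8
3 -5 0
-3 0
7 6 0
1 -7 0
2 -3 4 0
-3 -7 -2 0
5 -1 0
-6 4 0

False

Suppose x7 = True.
The clause (¬x3) is unit, so x3 = False.
The clause (¬x5) is unit, so x5 = False.
The clause (x1) is unit, so x1 = True.
Now (¬x1) is unsatisfied and unit — conflict.
So every satisfying assignment has x7 = False.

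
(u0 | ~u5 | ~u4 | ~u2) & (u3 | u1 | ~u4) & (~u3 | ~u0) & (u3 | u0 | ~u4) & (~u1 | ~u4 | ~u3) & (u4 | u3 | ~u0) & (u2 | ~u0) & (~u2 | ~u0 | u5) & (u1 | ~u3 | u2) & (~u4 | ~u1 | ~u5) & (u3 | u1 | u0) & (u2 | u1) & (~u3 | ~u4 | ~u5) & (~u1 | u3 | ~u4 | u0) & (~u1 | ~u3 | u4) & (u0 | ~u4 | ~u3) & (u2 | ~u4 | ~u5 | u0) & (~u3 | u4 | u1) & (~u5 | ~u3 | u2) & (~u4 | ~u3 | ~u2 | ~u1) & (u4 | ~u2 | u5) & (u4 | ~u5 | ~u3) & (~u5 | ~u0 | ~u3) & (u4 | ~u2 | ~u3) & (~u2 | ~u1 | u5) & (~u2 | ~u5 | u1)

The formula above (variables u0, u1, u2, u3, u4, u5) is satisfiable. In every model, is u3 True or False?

False

Suppose u3 = 1.
The clause (~u0) is unit, so u0 = 0.
The clause (~u4) is unit, so u4 = 0.
The clause (~u1) is unit, so u1 = 0.
Now (u1) is unsatisfied and unit — conflict.
So every satisfying assignment has u3 = False.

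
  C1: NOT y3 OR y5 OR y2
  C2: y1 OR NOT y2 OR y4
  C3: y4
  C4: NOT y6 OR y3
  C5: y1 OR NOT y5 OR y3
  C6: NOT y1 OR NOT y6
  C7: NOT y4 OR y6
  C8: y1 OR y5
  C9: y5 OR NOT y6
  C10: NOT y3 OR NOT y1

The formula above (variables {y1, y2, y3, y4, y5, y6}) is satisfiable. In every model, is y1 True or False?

Suppose y1 = true.
The clause (y4) is unit, so y4 = true.
The clause (NOT y6) is unit, so y6 = false.
But (y6) is also a unit clause — contradiction.
So every satisfying assignment has y1 = False.

False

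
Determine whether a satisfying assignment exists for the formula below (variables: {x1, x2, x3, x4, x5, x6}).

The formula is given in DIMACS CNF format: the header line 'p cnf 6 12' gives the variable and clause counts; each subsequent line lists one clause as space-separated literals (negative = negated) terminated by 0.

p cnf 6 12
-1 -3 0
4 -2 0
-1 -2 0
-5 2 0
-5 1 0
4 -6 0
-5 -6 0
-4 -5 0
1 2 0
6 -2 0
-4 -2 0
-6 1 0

Yes

Suppose x1 = True.
(¬x3) alone gives x3 = False.
(¬x2) alone gives x2 = False.
(¬x5) alone gives x5 = False.
Suppose x4 = True.
No clause remains; x6 is free.
A satisfying assignment: x1 ↦ True,  x2 ↦ False,  x3 ↦ False,  x4 ↦ True,  x5 ↦ False,  x6 ↦ False.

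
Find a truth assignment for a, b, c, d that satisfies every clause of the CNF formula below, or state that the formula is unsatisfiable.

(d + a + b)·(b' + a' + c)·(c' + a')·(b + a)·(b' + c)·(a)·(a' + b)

UNSATISFIABLE

The clause (a) is unit, so a = 1.
The clause (c') is unit, so c = 0.
The clause (b') is unit, so b = 0.
But (b) is also a unit clause — contradiction.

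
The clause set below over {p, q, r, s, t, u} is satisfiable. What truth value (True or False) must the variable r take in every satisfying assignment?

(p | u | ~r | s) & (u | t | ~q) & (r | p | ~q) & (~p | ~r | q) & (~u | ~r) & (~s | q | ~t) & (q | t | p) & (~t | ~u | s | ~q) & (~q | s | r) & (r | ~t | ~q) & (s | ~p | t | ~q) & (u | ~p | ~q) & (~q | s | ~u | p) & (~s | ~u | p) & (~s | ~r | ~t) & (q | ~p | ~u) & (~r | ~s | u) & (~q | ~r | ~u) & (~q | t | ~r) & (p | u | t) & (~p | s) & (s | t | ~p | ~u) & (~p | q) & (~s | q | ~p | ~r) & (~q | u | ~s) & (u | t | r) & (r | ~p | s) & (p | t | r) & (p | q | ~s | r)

Suppose r = 1.
(~u) alone gives u = 0.
(~s) alone gives s = 0.
(p) alone gives p = 1.
But (~p) is also a unit clause — contradiction.
So every satisfying assignment has r = False.

False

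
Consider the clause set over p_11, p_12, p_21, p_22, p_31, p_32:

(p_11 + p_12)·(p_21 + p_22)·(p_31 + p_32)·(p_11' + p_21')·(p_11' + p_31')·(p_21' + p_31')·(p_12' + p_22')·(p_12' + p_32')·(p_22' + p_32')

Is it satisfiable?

Case p_11 = 1:
(p_21') alone gives p_21 = 0.
(p_22) alone gives p_22 = 1.
(p_31') alone gives p_31 = 0.
(p_32) alone gives p_32 = 1.
That conflicts with the unit clause (p_32').
That branch fails; take p_11 = 0 instead.
(p_12) alone gives p_12 = 1.
(p_22') alone gives p_22 = 0.
(p_21) alone gives p_21 = 1.
(p_31') alone gives p_31 = 0.
(p_32) alone gives p_32 = 1.
That conflicts with the unit clause (p_32').
Both values of p_11 lead to a conflict.
No assignment satisfies every clause.

Unsatisfiable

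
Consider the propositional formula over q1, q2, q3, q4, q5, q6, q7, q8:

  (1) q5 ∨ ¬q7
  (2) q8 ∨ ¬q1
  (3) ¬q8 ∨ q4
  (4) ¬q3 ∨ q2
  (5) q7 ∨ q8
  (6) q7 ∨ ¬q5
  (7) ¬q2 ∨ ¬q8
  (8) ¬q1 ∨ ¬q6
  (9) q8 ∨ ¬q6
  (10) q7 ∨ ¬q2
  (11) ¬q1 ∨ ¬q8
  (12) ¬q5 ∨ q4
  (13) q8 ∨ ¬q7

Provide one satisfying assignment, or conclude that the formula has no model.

Try q5 = True.
(q7) alone gives q7 = True.
(q4) alone gives q4 = True.
(q8) alone gives q8 = True.
(¬q2) alone gives q2 = False.
(¬q3) alone gives q3 = False.
(¬q1) alone gives q1 = False.
Every clause is now satisfied; q6 is unconstrained.

q1=False,  q2=False,  q3=False,  q4=True,  q5=True,  q6=False,  q7=True,  q8=True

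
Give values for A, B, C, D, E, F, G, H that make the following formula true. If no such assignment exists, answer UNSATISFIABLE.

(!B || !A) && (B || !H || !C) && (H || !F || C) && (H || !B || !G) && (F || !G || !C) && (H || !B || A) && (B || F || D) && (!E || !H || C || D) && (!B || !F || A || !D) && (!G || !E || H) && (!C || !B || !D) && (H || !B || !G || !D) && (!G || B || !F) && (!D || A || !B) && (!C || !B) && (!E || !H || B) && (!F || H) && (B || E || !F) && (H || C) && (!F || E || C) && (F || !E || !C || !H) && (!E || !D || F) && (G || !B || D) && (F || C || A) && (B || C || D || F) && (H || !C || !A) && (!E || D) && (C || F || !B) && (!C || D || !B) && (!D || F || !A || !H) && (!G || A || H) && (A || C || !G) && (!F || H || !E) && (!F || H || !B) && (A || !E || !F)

Branch on B: set B = false.
Branch on H: set H = false.
From the singleton clause (!F), F = false.
From the singleton clause (D), D = true.
From the singleton clause (C), C = true.
From the singleton clause (!G), G = false.
From the singleton clause (!E), E = false.
From the singleton clause (!A), A = false.
Every clause now holds.

A: false, B: false, C: true, D: true, E: false, F: false, G: false, H: false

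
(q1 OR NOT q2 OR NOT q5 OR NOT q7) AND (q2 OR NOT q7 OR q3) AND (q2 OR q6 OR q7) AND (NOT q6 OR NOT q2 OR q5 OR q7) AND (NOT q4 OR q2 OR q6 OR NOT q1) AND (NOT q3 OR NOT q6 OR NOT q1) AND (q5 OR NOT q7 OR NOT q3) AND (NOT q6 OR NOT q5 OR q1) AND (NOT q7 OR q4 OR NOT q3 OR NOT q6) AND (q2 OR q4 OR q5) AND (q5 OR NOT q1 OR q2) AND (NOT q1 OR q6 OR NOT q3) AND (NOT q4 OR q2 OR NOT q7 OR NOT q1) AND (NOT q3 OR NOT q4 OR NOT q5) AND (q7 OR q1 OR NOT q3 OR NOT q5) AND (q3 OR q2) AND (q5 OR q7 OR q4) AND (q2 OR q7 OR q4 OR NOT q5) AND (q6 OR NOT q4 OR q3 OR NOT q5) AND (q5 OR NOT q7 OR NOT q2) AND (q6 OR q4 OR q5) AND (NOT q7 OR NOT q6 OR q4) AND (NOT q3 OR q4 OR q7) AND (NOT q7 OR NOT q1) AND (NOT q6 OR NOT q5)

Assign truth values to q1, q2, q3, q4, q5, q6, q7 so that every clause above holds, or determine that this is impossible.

Branch on q3: set q3 = false.
(q2) alone gives q2 = true.
Branch on q5: set q5 = false.
(NOT q7) alone gives q7 = false.
(NOT q6) alone gives q6 = false.
(q4) alone gives q4 = true.
Every clause is now satisfied; q1 is unconstrained.

q1 ↦ true; q2 ↦ true; q3 ↦ false; q4 ↦ true; q5 ↦ false; q6 ↦ false; q7 ↦ false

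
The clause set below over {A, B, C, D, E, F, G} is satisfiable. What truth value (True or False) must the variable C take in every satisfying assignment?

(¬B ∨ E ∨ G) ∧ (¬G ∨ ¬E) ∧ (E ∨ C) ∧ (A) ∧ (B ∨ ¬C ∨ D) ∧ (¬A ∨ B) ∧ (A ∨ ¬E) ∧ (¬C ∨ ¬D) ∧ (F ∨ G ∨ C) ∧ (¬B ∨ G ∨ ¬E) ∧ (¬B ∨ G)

True

Suppose C = False.
(E) alone gives E = True.
(¬G) alone gives G = False.
(A) alone gives A = True.
(B) alone gives B = True.
But (¬B) is also a unit clause — contradiction.
So every satisfying assignment has C = True.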